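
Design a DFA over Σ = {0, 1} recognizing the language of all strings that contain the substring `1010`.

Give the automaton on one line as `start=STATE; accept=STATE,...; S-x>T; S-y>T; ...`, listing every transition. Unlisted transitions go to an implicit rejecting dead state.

start=A; accept=E; A-0>A; A-1>B; B-0>C; B-1>B; C-0>A; C-1>D; D-0>E; D-1>B; E-0>E; E-1>E

Track how much of `1010` has been matched so far: state A is no progress, E is the absorbing accept state reached once `1010` has occurred. Intermediate states record partial matches; on a mismatch, fall back to the longest reusable overlap.
       0  1 
>  A   A  B 
   B   C  B 
   C   A  D 
   D   E  B 
 * E   E  E 
(> = start, * = accepting)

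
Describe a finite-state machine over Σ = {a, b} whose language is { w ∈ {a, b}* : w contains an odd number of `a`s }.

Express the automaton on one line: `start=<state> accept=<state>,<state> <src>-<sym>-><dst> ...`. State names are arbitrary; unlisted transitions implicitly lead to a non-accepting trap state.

start=q0 accept=q1 q0-a->q1 q0-b->q0 q1-a->q0 q1-b->q1

Keep the running count of `a`s modulo 2: each `a` advances along the cycle q0 → q1 → q0 while other symbols loop. Accept at q1.
With 2 states:
        a   b  
>  q0   q1  q0 
 * q1   q0  q1 
(> = start, * = accepting)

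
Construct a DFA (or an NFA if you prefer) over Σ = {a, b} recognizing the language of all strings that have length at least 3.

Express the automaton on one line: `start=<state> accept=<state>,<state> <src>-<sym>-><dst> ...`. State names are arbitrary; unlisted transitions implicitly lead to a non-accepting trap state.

start=s0 accept=s3,s4 s0-a->s1 s0-b->s1 s1-a->s2 s1-b->s2 s2-a->s3 s2-b->s3 s3-a->s4 s3-b->s4 s4-a->s4 s4-b->s4

Count input length up to 4: every symbol moves from s0 toward s4, which means 'more than 3' and absorbs. Accept from {s3, s4}.
5 states suffice.
        a   b  
>  s0   s1  s1 
   s1   s2  s2 
   s2   s3  s3 
 * s3   s4  s4 
 * s4   s4  s4 
(> = start, * = accepting)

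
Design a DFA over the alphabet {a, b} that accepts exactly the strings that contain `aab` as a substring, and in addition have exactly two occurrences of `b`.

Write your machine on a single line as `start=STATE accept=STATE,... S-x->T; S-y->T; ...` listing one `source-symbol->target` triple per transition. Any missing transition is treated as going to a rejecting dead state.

Run two small machines in parallel and take their product. One (4 states) tracks whether and how much of `aab` has been seen; the other (4 states) tracks the count of `b`s, saturating at 3. Each combined state is a pair, one component from each; accept when both components accept. Minimizing collapses redundant product states.
With 8 states:
        a   b  
>  q0   q1  q2 
   q1   q3  q2 
   q2   q4  q5 
   q3   q3  q6 
   q4   q6  q5 
   q5   q5  q5 
   q6   q6  q7 
 * q7   q7  q5 
(> = start, * = accepting)

start=q0; accept=q7; q0-a->q1; q0-b->q2; q1-a->q3; q1-b->q2; q2-a->q4; q2-b->q5; q3-a->q3; q3-b->q6; q4-a->q6; q4-b->q5; q5-a->q5; q5-b->q5; q6-a->q6; q6-b->q7; q7-a->q7; q7-b->q5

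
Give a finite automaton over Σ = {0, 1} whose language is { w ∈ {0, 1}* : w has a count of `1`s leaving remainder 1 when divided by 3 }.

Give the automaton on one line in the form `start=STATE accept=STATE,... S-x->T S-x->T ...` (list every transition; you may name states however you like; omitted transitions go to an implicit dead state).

Keep the running count of `1`s modulo 3: each `1` advances along the cycle A → B → C → A while other symbols loop. Accept at B.
       0  1 
>  A   A  B 
 * B   B  C 
   C   C  A 
(> = start, * = accepting)

start=A accept=B A-0->A A-1->B B-0->B B-1->C C-0->C C-1->A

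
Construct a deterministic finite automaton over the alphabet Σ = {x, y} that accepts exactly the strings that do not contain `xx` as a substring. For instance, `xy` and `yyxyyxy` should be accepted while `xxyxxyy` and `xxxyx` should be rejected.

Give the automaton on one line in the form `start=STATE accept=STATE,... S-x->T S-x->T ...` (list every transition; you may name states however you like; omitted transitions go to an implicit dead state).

start=s0 accept=s0,s1 s0-x->s1 s0-y->s0 s1-x->s2 s1-y->s0 s2-x->s2 s2-y->s2

This is the complement of 'contains `xx`'. Use the same substring-matching states — s0 through s2 holding how much of `xx` has just been matched — but flip the accepting set: everything except the trap s2 accepts.
        x   y  
>* s0   s1  s0 
 * s1   s2  s0 
   s2   s2  s2 
(> = start, * = accepting)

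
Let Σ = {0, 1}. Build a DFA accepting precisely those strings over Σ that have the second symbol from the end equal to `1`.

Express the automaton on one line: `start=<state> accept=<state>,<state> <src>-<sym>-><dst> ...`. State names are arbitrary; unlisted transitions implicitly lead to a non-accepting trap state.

start=S0 accept=S5,S6 S0-0->S1 S0-1->S2 S1-0->S3 S1-1->S4 S2-0->S5 S2-1->S6 S3-0->S3 S3-1->S4 S4-0->S5 S4-1->S6 S5-0->S3 S5-1->S4 S6-0->S5 S6-1->S6

A DFA must remember the last 2 symbols (since which symbol is second-to-last isn't known until the input ends). Use one state per possible window of the last ≤2 symbols; accept from those whose window starts with `1`.
        0   1  
>  S0   S1  S2 
   S1   S3  S4 
   S2   S5  S6 
   S3   S3  S4 
   S4   S5  S6 
 * S5   S3  S4 
 * S6   S5  S6 
(> = start, * = accepting)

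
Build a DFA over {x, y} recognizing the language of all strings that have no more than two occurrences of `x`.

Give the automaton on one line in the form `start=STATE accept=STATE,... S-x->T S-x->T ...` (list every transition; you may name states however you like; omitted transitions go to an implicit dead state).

start=A accept=A,B,C A-x->B A-y->A B-x->C B-y->B C-x->D C-y->C D-x->D D-y->D

Count `x`s, saturating at 3: states A through C mean 0 through 2 `x`s seen; D means more than 2. Each `x` increments (capped at D); other symbols loop. Accept from {A, B, C}.
A 4-state machine:
       x  y 
>* A   B  A 
 * B   C  B 
 * C   D  C 
   D   D  D 
(> = start, * = accepting)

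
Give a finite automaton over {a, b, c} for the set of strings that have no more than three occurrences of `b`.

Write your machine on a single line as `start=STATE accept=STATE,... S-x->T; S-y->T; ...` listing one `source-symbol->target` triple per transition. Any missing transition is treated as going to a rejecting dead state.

Only the number of `b`s matters, and only up to 4. Make a chain q0 → q1 → q2 → q3 → q4 advanced by each `b` (with q4 absorbing); every other symbol self-loops. The accepting set is {q0, q1, q2, q3}.
5 states suffice.
        a   b   c  
>* q0   q0  q1  q0 
 * q1   q1  q2  q1 
 * q2   q2  q3  q2 
 * q3   q3  q4  q3 
   q4   q4  q4  q4 
(> = start, * = accepting)

start=q0; accept=q0,q1,q2,q3; q0-a->q0; q0-b->q1; q0-c->q0; q1-a->q1; q1-b->q2; q1-c->q1; q2-a->q2; q2-b->q3; q2-c->q2; q3-a->q3; q3-b->q4; q3-c->q3; q4-a->q4; q4-b->q4; q4-c->q4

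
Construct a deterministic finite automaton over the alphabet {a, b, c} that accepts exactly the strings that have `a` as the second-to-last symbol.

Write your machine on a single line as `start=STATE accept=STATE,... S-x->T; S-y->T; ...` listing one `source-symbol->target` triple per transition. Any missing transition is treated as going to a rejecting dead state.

start=s0; accept=s4,s5,s6; s0-a->s1; s0-b->s2; s0-c->s3; s1-a->s4; s1-b->s5; s1-c->s6; s2-a->s7; s2-b->s8; s2-c->s9; s3-a->s10; s3-b->s11; s3-c->s12; s4-a->s4; s4-b->s5; s4-c->s6; s5-a->s7; s5-b->s8; s5-c->s9; s6-a->s10; s6-b->s11; s6-c->s12; s7-a->s4; s7-b->s5; s7-c->s6; s8-a->s7; s8-b->s8; s8-c->s9; s9-a->s10; s9-b->s11; s9-c->s12; s10-a->s4; s10-b->s5; s10-c->s6; s11-a->s7; s11-b->s8; s11-c->s9; s12-a->s10; s12-b->s11; s12-c->s12

A DFA must remember the last 2 symbols (since which symbol is second-to-last isn't known until the input ends). Use one state per possible window of the last ≤2 symbols; accept from those whose window starts with `a`.
With 13 states:
          a    b    c  
>  s0     s1   s2   s3 
   s1     s4   s5   s6 
   s2     s7   s8   s9 
   s3    s10  s11  s12 
 * s4     s4   s5   s6 
 * s5     s7   s8   s9 
 * s6    s10  s11  s12 
   s7     s4   s5   s6 
   s8     s7   s8   s9 
   s9    s10  s11  s12 
   s10    s4   s5   s6 
   s11    s7   s8   s9 
   s12   s10  s11  s12 
(> = start, * = accepting)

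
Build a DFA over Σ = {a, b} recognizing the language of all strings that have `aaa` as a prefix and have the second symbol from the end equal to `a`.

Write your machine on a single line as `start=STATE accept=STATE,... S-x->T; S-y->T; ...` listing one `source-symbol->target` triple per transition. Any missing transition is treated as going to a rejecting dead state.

start=s0; accept=s7,s9; s0-a->s1; s0-b->s2; s1-a->s3; s1-b->s4; s2-a->s5; s2-b->s6; s3-a->s7; s3-b->s4; s4-a->s5; s4-b->s6; s5-a->s8; s5-b->s4; s6-a->s5; s6-b->s6; s7-a->s7; s7-b->s9; s8-a->s8; s8-b->s4; s9-a->s10; s9-b->s11; s10-a->s7; s10-b->s9; s11-a->s10; s11-b->s11

Run two small machines in parallel and take their product. One (5 states) tracks whether the input so far still matches the prefix `aaa`; the other (7 states) tracks the last 2 symbols read. Each combined state is a pair, one component from each; accept when both components accept.
With 12 states:
          a    b  
>  s0     s1   s2 
   s1     s3   s4 
   s2     s5   s6 
   s3     s7   s4 
   s4     s5   s6 
   s5     s8   s4 
   s6     s5   s6 
 * s7     s7   s9 
   s8     s8   s4 
 * s9    s10  s11 
   s10    s7   s9 
   s11   s10  s11 
(> = start, * = accepting)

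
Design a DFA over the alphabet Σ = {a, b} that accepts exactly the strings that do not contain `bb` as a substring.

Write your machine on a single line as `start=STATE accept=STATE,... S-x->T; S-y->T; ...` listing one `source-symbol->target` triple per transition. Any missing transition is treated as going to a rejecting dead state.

This is the complement of 'contains `bb`'. Use the same substring-matching states — q0 through q2 holding how much of `bb` has just been matched — but flip the accepting set: everything except the trap q2 accepts.
A 3-state machine:
        a   b  
>* q0   q0  q1 
 * q1   q0  q2 
   q2   q2  q2 
(> = start, * = accepting)

start=q0; accept=q0,q1; q0-a->q0; q0-b->q1; q1-a->q0; q1-b->q2; q2-a->q2; q2-b->q2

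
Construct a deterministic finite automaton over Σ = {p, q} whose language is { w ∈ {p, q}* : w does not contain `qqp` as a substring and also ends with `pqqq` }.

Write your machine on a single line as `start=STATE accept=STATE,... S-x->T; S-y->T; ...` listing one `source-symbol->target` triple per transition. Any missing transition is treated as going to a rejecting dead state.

start=A; accept=G; A-p->B; A-q->C; B-p->B; B-q->D; C-p->B; C-q->E; D-p->B; D-q->F; E-p->E; E-q->E; F-p->E; F-q->G; G-p->E; G-q->E

Handle the two conditions separately and then intersect. One (4 states) tracks partial matches of the forbidden pattern `qqp`; the other (5 states) tracks how much of the suffix `pqqq` has currently been matched. Each combined state is a pair, one component from each; accept when both components accept. After merging equivalent states the machine shrinks.
With 7 states:
       p  q 
>  A   B  C 
   B   B  D 
   C   B  E 
   D   B  F 
   E   E  E 
   F   E  G 
 * G   E  E 
(> = start, * = accepting)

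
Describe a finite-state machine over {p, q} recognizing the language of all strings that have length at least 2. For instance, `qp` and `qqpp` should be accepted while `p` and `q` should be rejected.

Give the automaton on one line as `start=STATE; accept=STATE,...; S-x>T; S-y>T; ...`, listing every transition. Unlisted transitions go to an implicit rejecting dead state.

Count input length up to 3: every symbol moves from S0 toward S3, which means 'more than 2' and absorbs. Accept from {S2, S3}.
        p   q  
>  S0   S1  S1 
   S1   S2  S2 
 * S2   S3  S3 
 * S3   S3  S3 
(> = start, * = accepting)

start=S0; accept=S2,S3; S0-p>S1; S0-q>S1; S1-p>S2; S1-q>S2; S2-p>S3; S2-q>S3; S3-p>S3; S3-q>S3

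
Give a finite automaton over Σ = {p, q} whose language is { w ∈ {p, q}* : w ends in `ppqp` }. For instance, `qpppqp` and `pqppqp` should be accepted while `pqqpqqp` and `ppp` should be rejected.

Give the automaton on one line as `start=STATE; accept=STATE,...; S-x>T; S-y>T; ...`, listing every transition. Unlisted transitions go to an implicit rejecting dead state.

start=s0; accept=s4; s0-p>s1; s0-q>s0; s1-p>s2; s1-q>s0; s2-p>s2; s2-q>s3; s3-p>s4; s3-q>s0; s4-p>s2; s4-q>s0

Remember how much of `ppqp` the current input suffix matches. State s0 means no match yet; s1 means the last symbol is `p`; s2 means the last 2 symbols are `pp`; s3 means the last 3 symbols are `ppq`; s4 means the last 4 symbols are `ppqp`. Only s4 accepts. On a mismatch, fall back to the longest proper suffix that is still a prefix of `ppqp`.
        p   q  
>  s0   s1  s0 
   s1   s2  s0 
   s2   s2  s3 
   s3   s4  s0 
 * s4   s2  s0 
(> = start, * = accepting)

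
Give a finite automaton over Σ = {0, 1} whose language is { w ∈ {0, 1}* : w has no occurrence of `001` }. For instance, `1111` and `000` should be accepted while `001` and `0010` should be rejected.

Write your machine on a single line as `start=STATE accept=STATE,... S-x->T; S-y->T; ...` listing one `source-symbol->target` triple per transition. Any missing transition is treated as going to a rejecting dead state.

start=s0; accept=s0,s1,s2; s0-0->s1; s0-1->s0; s1-0->s2; s1-1->s0; s2-0->s2; s2-1->s3; s3-0->s3; s3-1->s3

This is the complement of 'contains `001`'. Use the same substring-matching states — s0 through s3 holding how much of `001` has just been matched — but flip the accepting set: everything except the trap s3 accepts.
With 4 states:
        0   1  
>* s0   s1  s0 
 * s1   s2  s0 
 * s2   s2  s3 
   s3   s3  s3 
(> = start, * = accepting)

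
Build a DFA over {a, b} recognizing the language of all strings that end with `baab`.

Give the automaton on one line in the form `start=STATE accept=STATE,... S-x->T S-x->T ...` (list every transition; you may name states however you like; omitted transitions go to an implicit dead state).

Let each state record the length of the longest suffix of the input read so far that is also a prefix of `baab`. q1 means the last symbol is `b`; q2 means the last 2 symbols are `ba`; q3 means the last 3 symbols are `baa`; q4 means the last 4 symbols are `baab`. Accept only at q4, where the string currently ends in `baab`.
A 5-state machine:
        a   b  
>  q0   q0  q1 
   q1   q2  q1 
   q2   q3  q1 
   q3   q0  q4 
 * q4   q2  q1 
(> = start, * = accepting)

start=q0 accept=q4 q0-a->q0 q0-b->q1 q1-a->q2 q1-b->q1 q2-a->q3 q2-b->q1 q3-a->q0 q3-b->q4 q4-a->q2 q4-b->q1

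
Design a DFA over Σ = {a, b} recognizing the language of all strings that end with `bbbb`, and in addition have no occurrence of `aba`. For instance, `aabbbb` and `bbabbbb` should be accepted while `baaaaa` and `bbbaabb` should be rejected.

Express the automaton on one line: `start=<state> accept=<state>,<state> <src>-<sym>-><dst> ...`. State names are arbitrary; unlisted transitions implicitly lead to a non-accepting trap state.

Handle the two conditions separately and then intersect. One (5 states) tracks how much of the suffix `bbbb` has currently been matched; the other (4 states) tracks partial matches of the forbidden pattern `aba`. Each combined state is a pair, one component from each; accept when both components accept. Minimizing collapses redundant product states.
With 8 states:
        a   b  
>  s0   s1  s2 
   s1   s1  s3 
   s2   s1  s4 
   s3   s5  s4 
   s4   s1  s6 
   s5   s5  s5 
   s6   s1  s7 
 * s7   s1  s7 
(> = start, * = accepting)

start=s0 accept=s7 s0-a->s1 s0-b->s2 s1-a->s1 s1-b->s3 s2-a->s1 s2-b->s4 s3-a->s5 s3-b->s4 s4-a->s1 s4-b->s6 s5-a->s5 s5-b->s5 s6-a->s1 s6-b->s7 s7-a->s1 s7-b->s7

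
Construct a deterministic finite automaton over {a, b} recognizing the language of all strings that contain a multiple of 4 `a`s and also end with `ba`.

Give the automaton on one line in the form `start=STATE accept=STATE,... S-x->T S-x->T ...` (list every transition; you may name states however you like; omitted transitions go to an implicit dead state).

start=S0 accept=S5 S0-a->S1 S0-b->S0 S1-a->S2 S1-b->S1 S2-a->S3 S2-b->S2 S3-a->S0 S3-b->S4 S4-a->S5 S4-b->S4 S5-a->S1 S5-b->S0

Run two small machines in parallel and take their product. The first has 4 states tracking the count of `a`s modulo 4; the second has 3 states tracking how much of the suffix `ba` has currently been matched. A product state is a pair (one from each), accepting exactly when both do. Equivalent product states are then merged.
        a   b  
>  S0   S1  S0 
   S1   S2  S1 
   S2   S3  S2 
   S3   S0  S4 
   S4   S5  S4 
 * S5   S1  S0 
(> = start, * = accepting)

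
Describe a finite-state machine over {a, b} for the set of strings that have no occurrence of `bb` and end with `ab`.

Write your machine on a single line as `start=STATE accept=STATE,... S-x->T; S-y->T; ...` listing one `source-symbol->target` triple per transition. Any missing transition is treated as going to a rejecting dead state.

start=q0; accept=q3; q0-a->q1; q0-b->q2; q1-a->q1; q1-b->q3; q2-a->q1; q2-b->q4; q3-a->q1; q3-b->q4; q4-a->q5; q4-b->q4; q5-a->q5; q5-b->q6; q6-a->q5; q6-b->q4

Handle the two conditions separately and then intersect. One (3 states) tracks partial matches of the forbidden pattern `bb`; the other (3 states) tracks how much of the suffix `ab` has currently been matched. Each combined state is a pair, one component from each; accept when both components accept.
7 states suffice.
        a   b  
>  q0   q1  q2 
   q1   q1  q3 
   q2   q1  q4 
 * q3   q1  q4 
   q4   q5  q4 
   q5   q5  q6 
   q6   q5  q4 
(> = start, * = accepting)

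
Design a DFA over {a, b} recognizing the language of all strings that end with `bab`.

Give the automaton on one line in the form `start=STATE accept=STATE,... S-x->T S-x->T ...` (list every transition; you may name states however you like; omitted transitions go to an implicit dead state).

Remember how much of `bab` the current input suffix matches. State q0 means no match yet; q1 means the last symbol is `b`; q2 means the last 2 symbols are `ba`; q3 means the last 3 symbols are `bab`. Only q3 accepts. On a mismatch, fall back to the longest proper suffix that is still a prefix of `bab`.
A 4-state machine:
        a   b  
>  q0   q0  q1 
   q1   q2  q1 
   q2   q0  q3 
 * q3   q2  q1 
(> = start, * = accepting)

start=q0 accept=q3 q0-a->q0 q0-b->q1 q1-a->q2 q1-b->q1 q2-a->q0 q2-b->q3 q3-a->q2 q3-b->q1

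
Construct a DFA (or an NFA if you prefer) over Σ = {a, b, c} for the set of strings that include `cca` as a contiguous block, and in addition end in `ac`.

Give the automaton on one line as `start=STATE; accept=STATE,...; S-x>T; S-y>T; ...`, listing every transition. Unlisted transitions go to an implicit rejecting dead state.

start=S0; accept=S5; S0-a>S0; S0-b>S0; S0-c>S1; S1-a>S0; S1-b>S0; S1-c>S2; S2-a>S3; S2-b>S0; S2-c>S2; S3-a>S3; S3-b>S4; S3-c>S5; S4-a>S3; S4-b>S4; S4-c>S4; S5-a>S3; S5-b>S4; S5-c>S4

Build one automaton per condition and run them in lockstep. The first has 4 states tracking whether and how much of `cca` has been seen; the second has 3 states tracking how much of the suffix `ac` has currently been matched. A product state is a pair (one from each), accepting exactly when both do. Minimizing collapses redundant product states.
6 states suffice.
        a   b   c  
>  S0   S0  S0  S1 
   S1   S0  S0  S2 
   S2   S3  S0  S2 
   S3   S3  S4  S5 
   S4   S3  S4  S4 
 * S5   S3  S4  S4 
(> = start, * = accepting)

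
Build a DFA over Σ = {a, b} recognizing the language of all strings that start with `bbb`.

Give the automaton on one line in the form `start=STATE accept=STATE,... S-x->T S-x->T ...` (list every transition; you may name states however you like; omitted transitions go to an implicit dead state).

Walk along `bbb` while the input agrees: from s0 take `b` to s1, and so on. Any deviation drops to the rejecting sink s4. Once s3 is reached the prefix is confirmed and every continuation is accepted.
5 states suffice.
        a   b  
>  s0   s4  s1 
   s1   s4  s2 
   s2   s4  s3 
 * s3   s3  s3 
   s4   s4  s4 
(> = start, * = accepting)

start=s0 accept=s3 s0-a->s4 s0-b->s1 s1-a->s4 s1-b->s2 s2-a->s4 s2-b->s3 s3-a->s3 s3-b->s3 s4-a->s4 s4-b->s4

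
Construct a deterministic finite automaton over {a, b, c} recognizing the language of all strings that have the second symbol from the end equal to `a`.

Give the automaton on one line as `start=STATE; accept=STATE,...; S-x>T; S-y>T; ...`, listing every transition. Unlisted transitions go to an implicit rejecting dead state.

A DFA must remember the last 2 symbols (since which symbol is second-to-last isn't known until the input ends). Use one state per possible window of the last ≤2 symbols; accept from those whose window starts with `a`.
          a    b    c  
>  q0     q1   q2   q3 
   q1     q4   q5   q6 
   q2     q7   q8   q9 
   q3    q10  q11  q12 
 * q4     q4   q5   q6 
 * q5     q7   q8   q9 
 * q6    q10  q11  q12 
   q7     q4   q5   q6 
   q8     q7   q8   q9 
   q9    q10  q11  q12 
   q10    q4   q5   q6 
   q11    q7   q8   q9 
   q12   q10  q11  q12 
(> = start, * = accepting)

start=q0; accept=q4,q5,q6; q0-a>q1; q0-b>q2; q0-c>q3; q1-a>q4; q1-b>q5; q1-c>q6; q2-a>q7; q2-b>q8; q2-c>q9; q3-a>q10; q3-b>q11; q3-c>q12; q4-a>q4; q4-b>q5; q4-c>q6; q5-a>q7; q5-b>q8; q5-c>q9; q6-a>q10; q6-b>q11; q6-c>q12; q7-a>q4; q7-b>q5; q7-c>q6; q8-a>q7; q8-b>q8; q8-c>q9; q9-a>q10; q9-b>q11; q9-c>q12; q10-a>q4; q10-b>q5; q10-c>q6; q11-a>q7; q11-b>q8; q11-c>q9; q12-a>q10; q12-b>q11; q12-c>q12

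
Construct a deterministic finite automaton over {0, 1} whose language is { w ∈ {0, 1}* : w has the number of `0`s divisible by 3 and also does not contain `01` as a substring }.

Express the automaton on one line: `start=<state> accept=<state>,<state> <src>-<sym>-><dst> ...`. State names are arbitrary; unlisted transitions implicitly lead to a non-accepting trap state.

start=q0 accept=q0,q4 q0-0->q1 q0-1->q0 q1-0->q2 q1-1->q3 q2-0->q4 q2-1->q3 q3-0->q3 q3-1->q3 q4-0->q1 q4-1->q3

Handle the two conditions separately and then intersect. One (3 states) tracks the count of `0`s modulo 3; the other (3 states) tracks partial matches of the forbidden pattern `01`. Each combined state is a pair, one component from each; accept when both components accept. Minimizing collapses redundant product states.
With 5 states:
        0   1  
>* q0   q1  q0 
   q1   q2  q3 
   q2   q4  q3 
   q3   q3  q3 
 * q4   q1  q3 
(> = start, * = accepting)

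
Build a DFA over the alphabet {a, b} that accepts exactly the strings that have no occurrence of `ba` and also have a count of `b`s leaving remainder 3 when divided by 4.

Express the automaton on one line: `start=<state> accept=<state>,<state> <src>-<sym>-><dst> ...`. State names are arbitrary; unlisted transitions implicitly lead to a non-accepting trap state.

Handle the two conditions separately and then intersect. The first has 3 states tracking partial matches of the forbidden pattern `ba`; the second has 4 states tracking the count of `b`s modulo 4. A product state is a pair (one from each), accepting exactly when both do. Minimizing collapses redundant product states.
6 states suffice.
        a   b  
>  q0   q0  q1 
   q1   q2  q3 
   q2   q2  q2 
   q3   q2  q4 
 * q4   q2  q5 
   q5   q2  q1 
(> = start, * = accepting)

start=q0 accept=q4 q0-a->q0 q0-b->q1 q1-a->q2 q1-b->q3 q2-a->q2 q2-b->q2 q3-a->q2 q3-b->q4 q4-a->q2 q4-b->q5 q5-a->q2 q5-b->q1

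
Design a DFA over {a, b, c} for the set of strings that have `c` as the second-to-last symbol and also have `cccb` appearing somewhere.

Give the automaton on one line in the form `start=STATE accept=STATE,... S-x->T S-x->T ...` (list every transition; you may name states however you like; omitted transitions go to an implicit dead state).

Build one automaton per condition and run them in lockstep. One (13 states) tracks the last 2 symbols read; the other (5 states) tracks whether and how much of `cccb` has been seen. Each combined state is a pair, one component from each; accept when both components accept.
A 23-state machine:
          a    b    c  
>  q0     q1   q2   q3 
   q1     q4   q5   q6 
   q2     q7   q8   q9 
   q3    q10  q11  q12 
   q4     q4   q5   q6 
   q5     q7   q8   q9 
   q6    q10  q11  q12 
   q7     q4   q5   q6 
   q8     q7   q8   q9 
   q9    q10  q11  q12 
   q10    q4   q5   q6 
   q11    q7   q8   q9 
   q12   q10  q11  q13 
   q13   q10  q14  q13 
 * q14   q15  q16  q17 
   q15   q18  q19  q20 
   q16   q15  q16  q17 
   q17   q21  q14  q22 
   q18   q18  q19  q20 
   q19   q15  q16  q17 
   q20   q21  q14  q22 
 * q21   q18  q19  q20 
 * q22   q21  q14  q22 
(> = start, * = accepting)

start=q0 accept=q14,q21,q22 q0-a->q1 q0-b->q2 q0-c->q3 q1-a->q4 q1-b->q5 q1-c->q6 q2-a->q7 q2-b->q8 q2-c->q9 q3-a->q10 q3-b->q11 q3-c->q12 q4-a->q4 q4-b->q5 q4-c->q6 q5-a->q7 q5-b->q8 q5-c->q9 q6-a->q10 q6-b->q11 q6-c->q12 q7-a->q4 q7-b->q5 q7-c->q6 q8-a->q7 q8-b->q8 q8-c->q9 q9-a->q10 q9-b->q11 q9-c->q12 q10-a->q4 q10-b->q5 q10-c->q6 q11-a->q7 q11-b->q8 q11-c->q9 q12-a->q10 q12-b->q11 q12-c->q13 q13-a->q10 q13-b->q14 q13-c->q13 q14-a->q15 q14-b->q16 q14-c->q17 q15-a->q18 q15-b->q19 q15-c->q20 q16-a->q15 q16-b->q16 q16-c->q17 q17-a->q21 q17-b->q14 q17-c->q22 q18-a->q18 q18-b->q19 q18-c->q20 q19-a->q15 q19-b->q16 q19-c->q17 q20-a->q21 q20-b->q14 q20-c->q22 q21-a->q18 q21-b->q19 q21-c->q20 q22-a->q21 q22-b->q14 q22-c->q22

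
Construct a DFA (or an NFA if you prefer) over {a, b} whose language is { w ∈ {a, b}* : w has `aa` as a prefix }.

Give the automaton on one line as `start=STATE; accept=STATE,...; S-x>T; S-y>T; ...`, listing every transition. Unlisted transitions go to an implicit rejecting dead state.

start=S0; accept=S2; S0-a>S1; S0-b>S3; S1-a>S2; S1-b>S3; S2-a>S2; S2-b>S2; S3-a>S3; S3-b>S3

Check the first 2 symbols one by one: S0 through S1 record how many have matched `aa` so far; any wrong symbol goes to the dead state S3. After all 2 match we enter the accepting sink S2.
4 states suffice.
        a   b  
>  S0   S1  S3 
   S1   S2  S3 
 * S2   S2  S2 
   S3   S3  S3 
(> = start, * = accepting)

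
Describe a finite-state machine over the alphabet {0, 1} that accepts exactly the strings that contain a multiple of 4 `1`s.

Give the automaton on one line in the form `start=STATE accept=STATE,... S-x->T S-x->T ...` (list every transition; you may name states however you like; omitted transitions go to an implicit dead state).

Keep the running count of `1`s modulo 4: each `1` advances along the cycle q0 → q1 → q2 → q3 → q0 while other symbols loop. Accept at q0.
4 states suffice.
        0   1  
>* q0   q0  q1 
   q1   q1  q2 
   q2   q2  q3 
   q3   q3  q0 
(> = start, * = accepting)

start=q0 accept=q0 q0-0->q0 q0-1->q1 q1-0->q1 q1-1->q2 q2-0->q2 q2-1->q3 q3-0->q3 q3-1->q0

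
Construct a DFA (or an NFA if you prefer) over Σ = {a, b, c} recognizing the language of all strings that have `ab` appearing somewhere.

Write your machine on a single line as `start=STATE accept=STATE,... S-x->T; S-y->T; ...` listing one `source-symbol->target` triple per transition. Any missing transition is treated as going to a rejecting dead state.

Track how much of `ab` has been matched so far: state q0 is no progress, q2 is the absorbing accept state reached once `ab` has occurred. Intermediate states record partial matches; on a mismatch, fall back to the longest reusable overlap.
A 3-state machine:
        a   b   c  
>  q0   q1  q0  q0 
   q1   q1  q2  q0 
 * q2   q2  q2  q2 
(> = start, * = accepting)

start=q0; accept=q2; q0-a->q1; q0-b->q0; q0-c->q0; q1-a->q1; q1-b->q2; q1-c->q0; q2-a->q2; q2-b->q2; q2-c->q2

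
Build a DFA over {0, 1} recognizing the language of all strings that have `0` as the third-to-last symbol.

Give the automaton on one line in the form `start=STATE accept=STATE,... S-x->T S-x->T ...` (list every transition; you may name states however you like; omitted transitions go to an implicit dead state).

A DFA must remember the last 3 symbols (since which symbol is third-to-last isn't known until the input ends). Use one state per possible window of the last ≤3 symbols; accept from those whose window starts with `0`.
A 15-state machine:
          0    1  
>  S0     S1   S2 
   S1     S3   S4 
   S2     S5   S6 
   S3     S7   S8 
   S4     S9  S10 
   S5    S11  S12 
   S6    S13  S14 
 * S7     S7   S8 
 * S8     S9  S10 
 * S9    S11  S12 
 * S10   S13  S14 
   S11    S7   S8 
   S12    S9  S10 
   S13   S11  S12 
   S14   S13  S14 
(> = start, * = accepting)

start=S0 accept=S7,S8,S9,S10 S0-0->S1 S0-1->S2 S1-0->S3 S1-1->S4 S2-0->S5 S2-1->S6 S3-0->S7 S3-1->S8 S4-0->S9 S4-1->S10 S5-0->S11 S5-1->S12 S6-0->S13 S6-1->S14 S7-0->S7 S7-1->S8 S8-0->S9 S8-1->S10 S9-0->S11 S9-1->S12 S10-0->S13 S10-1->S14 S11-0->S7 S11-1->S8 S12-0->S9 S12-1->S10 S13-0->S11 S13-1->S12 S14-0->S13 S14-1->S14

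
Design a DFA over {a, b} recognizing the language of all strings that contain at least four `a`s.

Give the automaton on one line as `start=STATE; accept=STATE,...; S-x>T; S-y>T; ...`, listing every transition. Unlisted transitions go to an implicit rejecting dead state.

Only the number of `a`s matters, and only up to 5. Make a chain q0 → q1 → q2 → q3 → q4 → q5 advanced by each `a` (with q5 absorbing); every other symbol self-loops. The accepting set is {q4, q5}.
6 states suffice.
        a   b  
>  q0   q1  q0 
   q1   q2  q1 
   q2   q3  q2 
   q3   q4  q3 
 * q4   q5  q4 
 * q5   q5  q5 
(> = start, * = accepting)

start=q0; accept=q4,q5; q0-a>q1; q0-b>q0; q1-a>q2; q1-b>q1; q2-a>q3; q2-b>q2; q3-a>q4; q3-b>q3; q4-a>q5; q4-b>q4; q5-a>q5; q5-b>q5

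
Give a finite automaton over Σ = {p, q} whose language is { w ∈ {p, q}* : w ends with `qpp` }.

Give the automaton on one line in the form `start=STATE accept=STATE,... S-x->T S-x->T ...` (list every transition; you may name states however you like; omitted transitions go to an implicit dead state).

Remember how much of `qpp` the current input suffix matches. State s0 means no match yet; s1 means the last symbol is `q`; s2 means the last 2 symbols are `qp`; s3 means the last 3 symbols are `qpp`. Only s3 accepts. On a mismatch, fall back to the longest proper suffix that is still a prefix of `qpp`.
With 4 states:
        p   q  
>  s0   s0  s1 
   s1   s2  s1 
   s2   s3  s1 
 * s3   s0  s1 
(> = start, * = accepting)

start=s0 accept=s3 s0-p->s0 s0-q->s1 s1-p->s2 s1-q->s1 s2-p->s3 s2-q->s1 s3-p->s0 s3-q->s1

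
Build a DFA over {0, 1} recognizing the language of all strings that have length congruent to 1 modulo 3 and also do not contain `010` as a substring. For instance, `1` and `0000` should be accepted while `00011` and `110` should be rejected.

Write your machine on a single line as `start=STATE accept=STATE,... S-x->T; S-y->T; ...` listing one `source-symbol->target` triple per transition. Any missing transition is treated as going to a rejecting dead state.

Build one automaton per condition and run them in lockstep. The first has 3 states tracking the input length modulo 3; the second has 4 states tracking partial matches of the forbidden pattern `010`. A product state is a pair (one from each), accepting exactly when both do.
With 12 states:
       0  1 
>  A   B  C 
 * B   D  E 
 * C   D  F 
   D   G  H 
   E   I  A 
   F   G  A 
   G   B  J 
   H   K  C 
   I   K  K 
 * J   L  F 
   K   L  L 
   L   I  I 
(> = start, * = accepting)

start=A; accept=B,C,J; A-0->B; A-1->C; B-0->D; B-1->E; C-0->D; C-1->F; D-0->G; D-1->H; E-0->I; E-1->A; F-0->G; F-1->A; G-0->B; G-1->J; H-0->K; H-1->C; I-0->K; I-1->K; J-0->L; J-1->F; K-0->L; K-1->L; L-0->I; L-1->I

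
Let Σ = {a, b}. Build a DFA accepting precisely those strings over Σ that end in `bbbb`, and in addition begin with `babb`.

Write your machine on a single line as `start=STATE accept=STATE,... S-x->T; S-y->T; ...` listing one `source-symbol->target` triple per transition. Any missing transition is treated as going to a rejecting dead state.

Handle the two conditions separately and then intersect. The first has 5 states tracking how much of the suffix `bbbb` has currently been matched; the second has 6 states tracking whether the input so far still matches the prefix `babb`. A product state is a pair (one from each), accepting exactly when both do. Minimizing collapses redundant product states.
With 10 states:
        a   b  
>  q0   q1  q2 
   q1   q1  q1 
   q2   q3  q1 
   q3   q1  q4 
   q4   q1  q5 
   q5   q6  q7 
   q6   q6  q8 
   q7   q6  q9 
   q8   q6  q5 
 * q9   q6  q9 
(> = start, * = accepting)

start=q0; accept=q9; q0-a->q1; q0-b->q2; q1-a->q1; q1-b->q1; q2-a->q3; q2-b->q1; q3-a->q1; q3-b->q4; q4-a->q1; q4-b->q5; q5-a->q6; q5-b->q7; q6-a->q6; q6-b->q8; q7-a->q6; q7-b->q9; q8-a->q6; q8-b->q5; q9-a->q6; q9-b->q9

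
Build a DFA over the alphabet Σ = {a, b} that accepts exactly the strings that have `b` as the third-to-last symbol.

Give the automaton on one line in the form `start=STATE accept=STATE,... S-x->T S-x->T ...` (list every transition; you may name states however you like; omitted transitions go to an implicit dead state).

Because acceptance depends on a position counted from the end, the machine has to buffer the most recent 3 symbols. Make each state the string of the last up-to-3 symbols read; on input `x` shift the window left and append `x`. Accept when the buffered window has length 3 and begins with `b`.
15 states suffice.
          a    b  
>  S0     S1   S2 
   S1     S3   S4 
   S2     S5   S6 
   S3     S7   S8 
   S4     S9  S10 
   S5    S11  S12 
   S6    S13  S14 
   S7     S7   S8 
   S8     S9  S10 
   S9    S11  S12 
   S10   S13  S14 
 * S11    S7   S8 
 * S12    S9  S10 
 * S13   S11  S12 
 * S14   S13  S14 
(> = start, * = accepting)

start=S0 accept=S11,S12,S13,S14 S0-a->S1 S0-b->S2 S1-a->S3 S1-b->S4 S2-a->S5 S2-b->S6 S3-a->S7 S3-b->S8 S4-a->S9 S4-b->S10 S5-a->S11 S5-b->S12 S6-a->S13 S6-b->S14 S7-a->S7 S7-b->S8 S8-a->S9 S8-b->S10 S9-a->S11 S9-b->S12 S10-a->S13 S10-b->S14 S11-a->S7 S11-b->S8 S12-a->S9 S12-b->S10 S13-a->S11 S13-b->S12 S14-a->S13 S14-b->S14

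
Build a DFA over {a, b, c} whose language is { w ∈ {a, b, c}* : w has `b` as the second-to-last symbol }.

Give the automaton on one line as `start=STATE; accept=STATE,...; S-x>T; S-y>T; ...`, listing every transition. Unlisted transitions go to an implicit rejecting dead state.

start=q0; accept=q7,q8,q9; q0-a>q1; q0-b>q2; q0-c>q3; q1-a>q4; q1-b>q5; q1-c>q6; q2-a>q7; q2-b>q8; q2-c>q9; q3-a>q10; q3-b>q11; q3-c>q12; q4-a>q4; q4-b>q5; q4-c>q6; q5-a>q7; q5-b>q8; q5-c>q9; q6-a>q10; q6-b>q11; q6-c>q12; q7-a>q4; q7-b>q5; q7-c>q6; q8-a>q7; q8-b>q8; q8-c>q9; q9-a>q10; q9-b>q11; q9-c>q12; q10-a>q4; q10-b>q5; q10-c>q6; q11-a>q7; q11-b>q8; q11-c>q9; q12-a>q10; q12-b>q11; q12-c>q12

Because acceptance depends on a position counted from the end, the machine has to buffer the most recent 2 symbols. Make each state the string of the last up-to-2 symbols read; on input `x` shift the window left and append `x`. Accept when the buffered window has length 2 and begins with `b`.
A 13-state machine:
          a    b    c  
>  q0     q1   q2   q3 
   q1     q4   q5   q6 
   q2     q7   q8   q9 
   q3    q10  q11  q12 
   q4     q4   q5   q6 
   q5     q7   q8   q9 
   q6    q10  q11  q12 
 * q7     q4   q5   q6 
 * q8     q7   q8   q9 
 * q9    q10  q11  q12 
   q10    q4   q5   q6 
   q11    q7   q8   q9 
   q12   q10  q11  q12 
(> = start, * = accepting)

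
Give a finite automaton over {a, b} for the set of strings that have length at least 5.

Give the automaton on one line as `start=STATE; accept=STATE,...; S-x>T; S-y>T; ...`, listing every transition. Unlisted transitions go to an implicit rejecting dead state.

start=s0; accept=s5,s6; s0-a>s1; s0-b>s1; s1-a>s2; s1-b>s2; s2-a>s3; s2-b>s3; s3-a>s4; s3-b>s4; s4-a>s5; s4-b>s5; s5-a>s6; s5-b>s6; s6-a>s6; s6-b>s6

Count input length up to 6: every symbol moves from s0 toward s6, which means 'more than 5' and absorbs. Accept from {s5, s6}.
7 states suffice.
        a   b  
>  s0   s1  s1 
   s1   s2  s2 
   s2   s3  s3 
   s3   s4  s4 
   s4   s5  s5 
 * s5   s6  s6 
 * s6   s6  s6 
(> = start, * = accepting)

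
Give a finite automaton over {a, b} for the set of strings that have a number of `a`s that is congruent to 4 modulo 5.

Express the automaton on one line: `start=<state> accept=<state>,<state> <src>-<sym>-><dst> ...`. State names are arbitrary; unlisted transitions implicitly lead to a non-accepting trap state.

Keep the running count of `a`s modulo 5: each `a` advances along the cycle q0 → q1 → q2 → q3 → q4 → q0 while other symbols loop. Accept at q4.
With 5 states:
        a   b  
>  q0   q1  q0 
   q1   q2  q1 
   q2   q3  q2 
   q3   q4  q3 
 * q4   q0  q4 
(> = start, * = accepting)

start=q0 accept=q4 q0-a->q1 q0-b->q0 q1-a->q2 q1-b->q1 q2-a->q3 q2-b->q2 q3-a->q4 q3-b->q3 q4-a->q0 q4-b->q4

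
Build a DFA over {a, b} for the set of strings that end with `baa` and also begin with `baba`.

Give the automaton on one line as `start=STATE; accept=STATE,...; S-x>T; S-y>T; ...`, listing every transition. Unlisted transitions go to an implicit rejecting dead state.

Run two small machines in parallel and take their product. The first has 4 states tracking how much of the suffix `baa` has currently been matched; the second has 6 states tracking whether the input so far still matches the prefix `baba`. A product state is a pair (one from each), accepting exactly when both do. Minimizing collapses redundant product states.
        a   b  
>  q0   q1  q2 
   q1   q1  q1 
   q2   q3  q1 
   q3   q1  q4 
   q4   q5  q1 
   q5   q6  q7 
 * q6   q8  q7 
   q7   q5  q7 
   q8   q8  q7 
(> = start, * = accepting)

start=q0; accept=q6; q0-a>q1; q0-b>q2; q1-a>q1; q1-b>q1; q2-a>q3; q2-b>q1; q3-a>q1; q3-b>q4; q4-a>q5; q4-b>q1; q5-a>q6; q5-b>q7; q6-a>q8; q6-b>q7; q7-a>q5; q7-b>q7; q8-a>q8; q8-b>q7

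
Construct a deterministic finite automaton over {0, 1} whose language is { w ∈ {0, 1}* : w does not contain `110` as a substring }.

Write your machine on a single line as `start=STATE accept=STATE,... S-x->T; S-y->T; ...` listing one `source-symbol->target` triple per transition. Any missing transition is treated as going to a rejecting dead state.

start=s0; accept=s0,s1,s2; s0-0->s0; s0-1->s1; s1-0->s0; s1-1->s2; s2-0->s3; s2-1->s2; s3-0->s3; s3-1->s3

Track partial matches of the forbidden pattern `110`. State s3 is a dead state reached once `110` has occurred; every other state accepts. s0 means no part of `110` is currently matched.
4 states suffice.
        0   1  
>* s0   s0  s1 
 * s1   s0  s2 
 * s2   s3  s2 
   s3   s3  s3 
(> = start, * = accepting)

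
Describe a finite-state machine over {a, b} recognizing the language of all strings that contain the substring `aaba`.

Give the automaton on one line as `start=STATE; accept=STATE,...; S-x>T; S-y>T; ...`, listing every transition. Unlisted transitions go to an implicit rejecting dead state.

Track how much of `aaba` has been matched so far: state s0 is no progress, s4 is the absorbing accept state reached once `aaba` has occurred. Intermediate states record partial matches; on a mismatch, fall back to the longest reusable overlap.
With 5 states:
        a   b  
>  s0   s1  s0 
   s1   s2  s0 
   s2   s2  s3 
   s3   s4  s0 
 * s4   s4  s4 
(> = start, * = accepting)

start=s0; accept=s4; s0-a>s1; s0-b>s0; s1-a>s2; s1-b>s0; s2-a>s2; s2-b>s3; s3-a>s4; s3-b>s0; s4-a>s4; s4-b>s4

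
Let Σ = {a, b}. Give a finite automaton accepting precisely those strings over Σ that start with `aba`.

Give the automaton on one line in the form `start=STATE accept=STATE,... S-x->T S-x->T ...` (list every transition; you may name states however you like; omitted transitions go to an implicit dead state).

start=q0 accept=q3 q0-a->q1 q0-b->q4 q1-a->q4 q1-b->q2 q2-a->q3 q2-b->q4 q3-a->q3 q3-b->q3 q4-a->q4 q4-b->q4

Check the first 3 symbols one by one: q0 through q2 record how many have matched `aba` so far; any wrong symbol goes to the dead state q4. After all 3 match we enter the accepting sink q3.
        a   b  
>  q0   q1  q4 
   q1   q4  q2 
   q2   q3  q4 
 * q3   q3  q3 
   q4   q4  q4 
(> = start, * = accepting)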